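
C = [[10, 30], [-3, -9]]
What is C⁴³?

[[10, 30], [-3, -9]]

C² = C (a projection; rank 1, trace 1), so C⁴³ = C.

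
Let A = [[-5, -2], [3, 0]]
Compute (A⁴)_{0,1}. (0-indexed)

tr A = -5 and det A = 6, so the characteristic polynomial is λ² − (-5)λ + (6) with roots -2 and -3.
Eigenvectors give P = [[2, 1], [-3, -1]] with P⁻¹ = [[-1, -1], [3, 2]], and A = P·diag(-2, -3)·P⁻¹.
Then A⁴ = P·diag(16, 81)·P⁻¹ = [[32, 81], [-48, -81]] · [[-1, -1], [3, 2]] = [[211, 130], [-195, -114]].

130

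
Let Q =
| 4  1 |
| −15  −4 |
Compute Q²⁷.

Q² = I (check: tr Q = 0 and det Q = −1), so Q²⁷ = Q since 27 is odd.

[[4, 1], [−15, −4]]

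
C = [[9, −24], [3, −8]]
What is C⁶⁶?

C² = C (a projection; rank 1, trace 1), so C⁶⁶ = C.

[[9, −24], [3, −8]]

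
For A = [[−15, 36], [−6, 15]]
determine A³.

tr A = 0 and det A = −9, so the characteristic polynomial is λ² − (0)λ + (−9) with roots 3 and −3.
Eigenvectors give P = [[2, 3], [1, 1]] with P⁻¹ = [[−1, 3], [1, −2]], and A = P·diag(3, −3)·P⁻¹.
Then A³ = P·diag(27, −27)·P⁻¹ = [[54, −81], [27, −27]] · [[−1, 3], [1, −2]] = [[−135, 324], [−54, 135]].

[[−135, 324], [−54, 135]]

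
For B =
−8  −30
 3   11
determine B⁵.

tr B = 3 and det B = 2, so the characteristic polynomial is λ² − (3)λ + (2) with roots 2 and 1.
Eigenvectors give P = [[−3, 10], [1, −3]] with P⁻¹ = [[3, 10], [1, 3]], and B = P·diag(2, 1)·P⁻¹.
Then B⁵ = P·diag(32, 1)·P⁻¹ = [[−96, 10], [32, −3]] · [[3, 10], [1, 3]] = [[−278, −930], [93, 311]].

[[−278, −930], [93, 311]]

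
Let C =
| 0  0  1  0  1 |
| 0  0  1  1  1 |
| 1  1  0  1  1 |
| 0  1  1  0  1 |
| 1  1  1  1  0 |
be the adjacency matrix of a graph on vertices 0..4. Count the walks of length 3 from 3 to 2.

9

The number of length-3 walks from vertex 3 to vertex 2 is entry (3,2) of C³, where C is the adjacency matrix.
C² = [[2, 2, 1, 2, 1], [2, 3, 2, 2, 2], [1, 2, 4, 2, 3], [2, 2, 2, 3, 2], [1, 2, 3, 2, 4]]
C³ = [[2, 4, 7, 4, 7], [4, 6, 9, 7, 9], [7, 9, 8, 9, 9], [4, 7, 9, 6, 9], [7, 9, 9, 9, 8]]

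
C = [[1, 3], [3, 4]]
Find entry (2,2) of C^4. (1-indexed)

850

C^2 = [[10, 15], [15, 25]]
C^3 = [[55, 90], [90, 145]]
C^4 = [[325, 525], [525, 850]]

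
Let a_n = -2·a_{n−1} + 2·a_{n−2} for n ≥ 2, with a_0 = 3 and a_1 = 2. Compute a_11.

-3584

With companion matrix B = [[-2, 2], [1, 0]], [a_n, a_{n−1}]ᵀ = B·[a_{n−1}, a_{n−2}]ᵀ, so [a_11, a_10]ᵀ = B¹⁰·[a_1, a_0]ᵀ.
B¹⁰ = [[18272, -13376], [-6688, 4896]], giving [a_11, a_10]ᵀ = [[-3584], [1312]].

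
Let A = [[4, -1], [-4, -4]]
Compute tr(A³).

A² = [[20, 0], [0, 20]]
A³ = [[80, -20], [-80, -80]]

0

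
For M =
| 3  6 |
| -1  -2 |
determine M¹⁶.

M² = M (a projection; rank 1, trace 1), so M¹⁶ = M.

[[3, 6], [-1, -2]]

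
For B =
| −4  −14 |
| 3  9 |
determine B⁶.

[[−3926, −9310], [1995, 4719]]

tr B = 5 and det B = 6, so the characteristic polynomial is λ² − (5)λ + (6) with roots 2 and 3.
Eigenvectors give P = [[7, 2], [−3, −1]] with P⁻¹ = [[1, 2], [−3, −7]], and B = P·diag(2, 3)·P⁻¹.
Then B⁶ = P·diag(64, 729)·P⁻¹ = [[448, 1458], [−192, −729]] · [[1, 2], [−3, −7]] = [[−3926, −9310], [1995, 4719]].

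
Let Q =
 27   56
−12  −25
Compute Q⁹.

tr Q = 2 and det Q = −3, so the characteristic polynomial is λ² − (2)λ + (−3) with roots 3 and −1.
Eigenvectors give P = [[7, −2], [−3, 1]] with P⁻¹ = [[1, 2], [3, 7]], and Q = P·diag(3, −1)·P⁻¹.
Then Q⁹ = P·diag(19683, −1)·P⁻¹ = [[137781, 2], [−59049, −1]] · [[1, 2], [3, 7]] = [[137787, 275576], [−59052, −118105]].

[[137787, 275576], [−59052, −118105]]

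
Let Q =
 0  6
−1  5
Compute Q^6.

tr Q = 5 and det Q = 6, so the characteristic polynomial is λ² − (5)λ + (6) with roots 2 and 3.
Eigenvectors give P = [[3, −2], [1, −1]] with P⁻¹ = [[1, −2], [1, −3]], and Q = P·diag(2, 3)·P⁻¹.
Then Q^6 = P·diag(64, 729)·P⁻¹ = [[192, −1458], [64, −729]] · [[1, −2], [1, −3]] = [[−1266, 3990], [−665, 2059]].

[[−1266, 3990], [−665, 2059]]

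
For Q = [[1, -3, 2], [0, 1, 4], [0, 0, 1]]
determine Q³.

Q = I + N where N = [[0, -3, 2], [0, 0, 4], [0, 0, 0]] is strictly upper-triangular, so N³ = 0.
(I + N)³ = I + 3·N + 3·N² = [[1, -9, -30], [0, 1, 12], [0, 0, 1]].

[[1, -9, -30], [0, 1, 12], [0, 0, 1]]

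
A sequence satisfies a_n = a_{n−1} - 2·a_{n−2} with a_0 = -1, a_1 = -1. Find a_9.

With companion matrix C = [[1, -2], [1, 0]], [a_n, a_{n−1}]ᵀ = C·[a_{n−1}, a_{n−2}]ᵀ, so [a_9, a_8]ᵀ = C^8·[a_1, a_0]ᵀ.
C^8 = [[-17, 6], [-3, -14]], giving [a_9, a_8]ᵀ = [[11], [17]].

11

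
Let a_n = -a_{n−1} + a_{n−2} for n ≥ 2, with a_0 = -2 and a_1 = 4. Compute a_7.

68

With companion matrix B = [[-1, 1], [1, 0]], [a_n, a_{n−1}]ᵀ = B·[a_{n−1}, a_{n−2}]ᵀ, so [a_7, a_6]ᵀ = B^6·[a_1, a_0]ᵀ.
B^6 = [[13, -8], [-8, 5]], giving [a_7, a_6]ᵀ = [[68], [-42]].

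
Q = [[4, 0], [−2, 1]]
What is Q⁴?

Q² = [[16, 0], [−10, 1]]
Q³ = [[64, 0], [−42, 1]]
Q⁴ = [[256, 0], [−170, 1]]

[[256, 0], [−170, 1]]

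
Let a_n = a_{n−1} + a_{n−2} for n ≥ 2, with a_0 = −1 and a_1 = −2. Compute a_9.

With companion matrix T = [[1, 1], [1, 0]], [a_n, a_{n−1}]ᵀ = T·[a_{n−1}, a_{n−2}]ᵀ, so [a_9, a_8]ᵀ = T⁸·[a_1, a_0]ᵀ.
T⁸ = [[34, 21], [21, 13]], giving [a_9, a_8]ᵀ = [[−89], [−55]].

−89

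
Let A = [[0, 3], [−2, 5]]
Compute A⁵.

[[−390, 633], [−422, 665]]

tr A = 5 and det A = 6, so the characteristic polynomial is λ² − (5)λ + (6) with roots 2 and 3.
Eigenvectors give P = [[3, 1], [2, 1]] with P⁻¹ = [[1, −1], [−2, 3]], and A = P·diag(2, 3)·P⁻¹.
Then A⁵ = P·diag(32, 243)·P⁻¹ = [[96, 243], [64, 243]] · [[1, −1], [−2, 3]] = [[−390, 633], [−422, 665]].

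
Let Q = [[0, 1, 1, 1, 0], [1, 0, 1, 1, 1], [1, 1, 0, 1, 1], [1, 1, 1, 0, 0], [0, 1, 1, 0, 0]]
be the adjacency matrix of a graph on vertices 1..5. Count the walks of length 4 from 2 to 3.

The number of length-4 walks from vertex 2 to vertex 3 is entry (2,3) of Q⁴, where Q is the adjacency matrix.
Q² = [[3, 2, 2, 2, 2], [2, 4, 3, 2, 1], [2, 3, 4, 2, 1], [2, 2, 2, 3, 2], [2, 1, 1, 2, 2]]
Q³ = [[6, 9, 9, 7, 4], [9, 8, 9, 9, 7], [9, 9, 8, 9, 7], [7, 9, 9, 6, 4], [4, 7, 7, 4, 2]]
Q⁴ = [[25, 26, 26, 24, 18], [26, 34, 33, 26, 17], [26, 33, 34, 26, 17], [24, 26, 26, 25, 18], [18, 17, 17, 18, 14]]

33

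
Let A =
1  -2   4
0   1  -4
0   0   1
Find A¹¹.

[[1, -22, 484], [0, 1, -44], [0, 0, 1]]

A = I + N where N = [[0, -2, 4], [0, 0, -4], [0, 0, 0]] is strictly upper-triangular, so N³ = 0.
(I + N)¹¹ = I + 11·N + 55·N² = [[1, -22, 484], [0, 1, -44], [0, 0, 1]].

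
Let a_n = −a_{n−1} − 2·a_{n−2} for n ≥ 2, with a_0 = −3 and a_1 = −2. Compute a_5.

With companion matrix C = [[−1, −2], [1, 0]], [a_n, a_{n−1}]ᵀ = C·[a_{n−1}, a_{n−2}]ᵀ, so [a_5, a_4]ᵀ = C⁴·[a_1, a_0]ᵀ.
C⁴ = [[−1, −6], [3, 2]], giving [a_5, a_4]ᵀ = [[20], [−12]].

20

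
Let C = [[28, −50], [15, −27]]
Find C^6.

tr C = 1 and det C = −6, so the characteristic polynomial is λ² − (1)λ + (−6) with roots 3 and −2.
Eigenvectors give P = [[−2, −5], [−1, −3]] with P⁻¹ = [[−3, 5], [1, −2]], and C = P·diag(3, −2)·P⁻¹.
Then C^6 = P·diag(729, 64)·P⁻¹ = [[−1458, −320], [−729, −192]] · [[−3, 5], [1, −2]] = [[4054, −6650], [1995, −3261]].

[[4054, −6650], [1995, −3261]]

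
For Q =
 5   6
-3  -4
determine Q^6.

tr Q = 1 and det Q = -2, so the characteristic polynomial is λ² − (1)λ + (-2) with roots 2 and -1.
Eigenvectors give P = [[2, -1], [-1, 1]] with P⁻¹ = [[1, 1], [1, 2]], and Q = P·diag(2, -1)·P⁻¹.
Then Q^6 = P·diag(64, 1)·P⁻¹ = [[128, -1], [-64, 1]] · [[1, 1], [1, 2]] = [[127, 126], [-63, -62]].

[[127, 126], [-63, -62]]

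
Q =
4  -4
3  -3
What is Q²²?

Q² = Q (a projection; rank 1, trace 1), so Q²² = Q.

[[4, -4], [3, -3]]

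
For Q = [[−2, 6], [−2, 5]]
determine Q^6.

tr Q = 3 and det Q = 2, so the characteristic polynomial is λ² − (3)λ + (2) with roots 1 and 2.
Eigenvectors give P = [[−2, −3], [−1, −2]] with P⁻¹ = [[−2, 3], [1, −2]], and Q = P·diag(1, 2)·P⁻¹.
Then Q^6 = P·diag(1, 64)·P⁻¹ = [[−2, −192], [−1, −128]] · [[−2, 3], [1, −2]] = [[−188, 378], [−126, 253]].

[[−188, 378], [−126, 253]]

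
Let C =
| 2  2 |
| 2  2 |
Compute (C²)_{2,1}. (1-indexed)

8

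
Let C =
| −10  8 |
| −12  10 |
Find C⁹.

tr C = 0 and det C = −4, so the characteristic polynomial is λ² − (0)λ + (−4) with roots −2 and 2.
Eigenvectors give P = [[1, −2], [1, −3]] with P⁻¹ = [[3, −2], [1, −1]], and C = P·diag(−2, 2)·P⁻¹.
Then C⁹ = P·diag(−512, 512)·P⁻¹ = [[−512, −1024], [−512, −1536]] · [[3, −2], [1, −1]] = [[−2560, 2048], [−3072, 2560]].

[[−2560, 2048], [−3072, 2560]]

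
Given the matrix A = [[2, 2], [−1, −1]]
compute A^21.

[[2, 2], [−1, −1]]

A² = A (a projection; rank 1, trace 1), so A^21 = A.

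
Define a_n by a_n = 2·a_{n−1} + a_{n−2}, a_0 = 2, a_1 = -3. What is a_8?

With companion matrix Q = [[2, 1], [1, 0]], [a_n, a_{n−1}]ᵀ = Q·[a_{n−1}, a_{n−2}]ᵀ, so [a_8, a_7]ᵀ = Q^7·[a_1, a_0]ᵀ.
Q^7 = [[408, 169], [169, 70]], giving [a_8, a_7]ᵀ = [[-886], [-367]].

-886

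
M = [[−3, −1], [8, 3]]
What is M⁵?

M² = I (check: tr M = 0 and det M = −1), so M⁵ = M since 5 is odd.

[[−3, −1], [8, 3]]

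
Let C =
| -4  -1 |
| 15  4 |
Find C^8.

[[1, 0], [0, 1]]

C² = I (check: tr C = 0 and det C = -1), so C^8 = I since 8 is even.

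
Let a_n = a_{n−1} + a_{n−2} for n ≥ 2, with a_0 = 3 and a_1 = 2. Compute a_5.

19

With companion matrix C = [[1, 1], [1, 0]], [a_n, a_{n−1}]ᵀ = C·[a_{n−1}, a_{n−2}]ᵀ, so [a_5, a_4]ᵀ = C^4·[a_1, a_0]ᵀ.
C^4 = [[5, 3], [3, 2]], giving [a_5, a_4]ᵀ = [[19], [12]].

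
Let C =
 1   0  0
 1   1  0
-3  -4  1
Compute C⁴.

C = I + N where N = [[0, 0, 0], [1, 0, 0], [-3, -4, 0]] is strictly lower-triangular, so N³ = 0.
(I + N)⁴ = I + 4·N + 6·N² = [[1, 0, 0], [4, 1, 0], [-36, -16, 1]].

[[1, 0, 0], [4, 1, 0], [-36, -16, 1]]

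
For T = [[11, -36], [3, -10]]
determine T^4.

[[61, -180], [15, -44]]

tr T = 1 and det T = -2, so the characteristic polynomial is λ² − (1)λ + (-2) with roots -1 and 2.
Eigenvectors give P = [[3, 4], [1, 1]] with P⁻¹ = [[-1, 4], [1, -3]], and T = P·diag(-1, 2)·P⁻¹.
Then T^4 = P·diag(1, 16)·P⁻¹ = [[3, 64], [1, 16]] · [[-1, 4], [1, -3]] = [[61, -180], [15, -44]].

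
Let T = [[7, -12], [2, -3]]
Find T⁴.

[[241, -480], [80, -159]]

tr T = 4 and det T = 3, so the characteristic polynomial is λ² − (4)λ + (3) with roots 3 and 1.
Eigenvectors give P = [[3, 2], [1, 1]] with P⁻¹ = [[1, -2], [-1, 3]], and T = P·diag(3, 1)·P⁻¹.
Then T⁴ = P·diag(81, 1)·P⁻¹ = [[243, 2], [81, 1]] · [[1, -2], [-1, 3]] = [[241, -480], [80, -159]].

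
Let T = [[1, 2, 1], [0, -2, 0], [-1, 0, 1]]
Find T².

[[0, -2, 2], [0, 4, 0], [-2, -2, 0]]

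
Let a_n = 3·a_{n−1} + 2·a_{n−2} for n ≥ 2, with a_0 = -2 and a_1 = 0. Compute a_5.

With companion matrix M = [[3, 2], [1, 0]], [a_n, a_{n−1}]ᵀ = M·[a_{n−1}, a_{n−2}]ᵀ, so [a_5, a_4]ᵀ = M⁴·[a_1, a_0]ᵀ.
M⁴ = [[139, 78], [39, 22]], giving [a_5, a_4]ᵀ = [[-156], [-44]].

-156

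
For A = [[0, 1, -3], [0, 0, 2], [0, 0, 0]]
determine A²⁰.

A is strictly triangular, hence nilpotent: A³ = 0, so A²⁰ = 0.

[[0, 0, 0], [0, 0, 0], [0, 0, 0]]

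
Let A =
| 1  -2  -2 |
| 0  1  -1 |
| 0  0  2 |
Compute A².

[[1, -4, -4], [0, 1, -3], [0, 0, 4]]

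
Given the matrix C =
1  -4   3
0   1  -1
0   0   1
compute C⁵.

[[1, -20, 55], [0, 1, -5], [0, 0, 1]]

C = I + N where N = [[0, -4, 3], [0, 0, -1], [0, 0, 0]] is strictly upper-triangular, so N³ = 0.
(I + N)⁵ = I + 5·N + 10·N² = [[1, -20, 55], [0, 1, -5], [0, 0, 1]].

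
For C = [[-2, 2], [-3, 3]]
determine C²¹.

[[-2, 2], [-3, 3]]

C² = C (a projection; rank 1, trace 1), so C²¹ = C.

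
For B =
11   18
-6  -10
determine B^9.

tr B = 1 and det B = -2, so the characteristic polynomial is λ² − (1)λ + (-2) with roots 2 and -1.
Eigenvectors give P = [[-2, -3], [1, 2]] with P⁻¹ = [[-2, -3], [1, 2]], and B = P·diag(2, -1)·P⁻¹.
Then B^9 = P·diag(512, -1)·P⁻¹ = [[-1024, 3], [512, -2]] · [[-2, -3], [1, 2]] = [[2051, 3078], [-1026, -1540]].

[[2051, 3078], [-1026, -1540]]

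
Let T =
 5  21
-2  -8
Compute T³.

[[41, 147], [-14, -50]]

tr T = -3 and det T = 2, so the characteristic polynomial is λ² − (-3)λ + (2) with roots -1 and -2.
Eigenvectors give P = [[-7, 3], [2, -1]] with P⁻¹ = [[-1, -3], [-2, -7]], and T = P·diag(-1, -2)·P⁻¹.
Then T³ = P·diag(-1, -8)·P⁻¹ = [[7, -24], [-2, 8]] · [[-1, -3], [-2, -7]] = [[41, 147], [-14, -50]].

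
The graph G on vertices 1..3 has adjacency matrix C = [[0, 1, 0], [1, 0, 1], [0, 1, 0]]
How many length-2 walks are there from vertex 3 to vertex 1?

The number of length-2 walks from vertex 3 to vertex 1 is entry (3,1) of C², where C is the adjacency matrix.
C² = [[1, 0, 1], [0, 2, 0], [1, 0, 1]]

1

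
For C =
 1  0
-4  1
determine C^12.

[[1, 0], [-48, 1]]

C = I + N where N = [[0, 0], [-4, 0]] is strictly lower-triangular, so N^2 = 0.
(I + N)^12 = I + 12·N = [[1, 0], [-48, 1]].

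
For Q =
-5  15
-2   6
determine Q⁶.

[[-5, 15], [-2, 6]]

Q² = Q (a projection; rank 1, trace 1), so Q⁶ = Q.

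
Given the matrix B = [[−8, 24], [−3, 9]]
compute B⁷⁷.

[[−8, 24], [−3, 9]]

B² = B (a projection; rank 1, trace 1), so B⁷⁷ = B.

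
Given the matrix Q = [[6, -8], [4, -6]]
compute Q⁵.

tr Q = 0 and det Q = -4, so the characteristic polynomial is λ² − (0)λ + (-4) with roots -2 and 2.
Eigenvectors give P = [[-1, 2], [-1, 1]] with P⁻¹ = [[1, -2], [1, -1]], and Q = P·diag(-2, 2)·P⁻¹.
Then Q⁵ = P·diag(-32, 32)·P⁻¹ = [[32, 64], [32, 32]] · [[1, -2], [1, -1]] = [[96, -128], [64, -96]].

[[96, -128], [64, -96]]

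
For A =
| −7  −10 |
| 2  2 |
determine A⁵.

tr A = −5 and det A = 6, so the characteristic polynomial is λ² − (−5)λ + (6) with roots −3 and −2.
Eigenvectors give P = [[5, −2], [−2, 1]] with P⁻¹ = [[1, 2], [2, 5]], and A = P·diag(−3, −2)·P⁻¹.
Then A⁵ = P·diag(−243, −32)·P⁻¹ = [[−1215, 64], [486, −32]] · [[1, 2], [2, 5]] = [[−1087, −2110], [422, 812]].

[[−1087, −2110], [422, 812]]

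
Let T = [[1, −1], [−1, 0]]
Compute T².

[[2, −1], [−1, 1]]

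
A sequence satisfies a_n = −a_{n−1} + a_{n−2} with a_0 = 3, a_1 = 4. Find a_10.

With companion matrix A = [[−1, 1], [1, 0]], [a_n, a_{n−1}]ᵀ = A·[a_{n−1}, a_{n−2}]ᵀ, so [a_10, a_9]ᵀ = A^9·[a_1, a_0]ᵀ.
A^9 = [[−55, 34], [34, −21]], giving [a_10, a_9]ᵀ = [[−118], [73]].

−118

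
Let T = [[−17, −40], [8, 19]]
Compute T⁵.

tr T = 2 and det T = −3, so the characteristic polynomial is λ² − (2)λ + (−3) with roots 3 and −1.
Eigenvectors give P = [[−2, 5], [1, −2]] with P⁻¹ = [[2, 5], [1, 2]], and T = P·diag(3, −1)·P⁻¹.
Then T⁵ = P·diag(243, −1)·P⁻¹ = [[−486, −5], [243, 2]] · [[2, 5], [1, 2]] = [[−977, −2440], [488, 1219]].

[[−977, −2440], [488, 1219]]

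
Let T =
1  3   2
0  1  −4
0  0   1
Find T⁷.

T = I + N where N = [[0, 3, 2], [0, 0, −4], [0, 0, 0]] is strictly upper-triangular, so N³ = 0.
(I + N)⁷ = I + 7·N + 21·N² = [[1, 21, −238], [0, 1, −28], [0, 0, 1]].

[[1, 21, −238], [0, 1, −28], [0, 0, 1]]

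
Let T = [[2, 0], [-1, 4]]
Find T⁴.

[[16, 0], [-120, 256]]

T² = [[4, 0], [-6, 16]]
T³ = [[8, 0], [-28, 64]]
T⁴ = [[16, 0], [-120, 256]]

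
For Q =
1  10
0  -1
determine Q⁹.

Q² = I (check: tr Q = 0 and det Q = -1), so Q⁹ = Q since 9 is odd.

[[1, 10], [0, -1]]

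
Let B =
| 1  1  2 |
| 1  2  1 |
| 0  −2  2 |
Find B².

[[2, −1, 7], [3, 3, 6], [−2, −8, 2]]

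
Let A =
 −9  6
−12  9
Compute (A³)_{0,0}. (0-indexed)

−81

tr A = 0 and det A = −9, so the characteristic polynomial is λ² − (0)λ + (−9) with roots 3 and −3.
Eigenvectors give P = [[−1, 1], [−2, 1]] with P⁻¹ = [[1, −1], [2, −1]], and A = P·diag(3, −3)·P⁻¹.
Then A³ = P·diag(27, −27)·P⁻¹ = [[−27, −27], [−54, −27]] · [[1, −1], [2, −1]] = [[−81, 54], [−108, 81]].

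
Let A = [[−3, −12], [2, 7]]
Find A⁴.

[[−159, −480], [80, 241]]

tr A = 4 and det A = 3, so the characteristic polynomial is λ² − (4)λ + (3) with roots 1 and 3.
Eigenvectors give P = [[−3, −2], [1, 1]] with P⁻¹ = [[−1, −2], [1, 3]], and A = P·diag(1, 3)·P⁻¹.
Then A⁴ = P·diag(1, 81)·P⁻¹ = [[−3, −162], [1, 81]] · [[−1, −2], [1, 3]] = [[−159, −480], [80, 241]].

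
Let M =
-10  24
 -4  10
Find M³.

[[-40, 96], [-16, 40]]

tr M = 0 and det M = -4, so the characteristic polynomial is λ² − (0)λ + (-4) with roots -2 and 2.
Eigenvectors give P = [[3, 2], [1, 1]] with P⁻¹ = [[1, -2], [-1, 3]], and M = P·diag(-2, 2)·P⁻¹.
Then M³ = P·diag(-8, 8)·P⁻¹ = [[-24, 16], [-8, 8]] · [[1, -2], [-1, 3]] = [[-40, 96], [-16, 40]].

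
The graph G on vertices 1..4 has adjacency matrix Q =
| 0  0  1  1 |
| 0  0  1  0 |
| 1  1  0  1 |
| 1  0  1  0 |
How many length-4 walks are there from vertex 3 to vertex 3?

11

The number of length-4 walks from vertex 3 to vertex 3 is entry (3,3) of Q⁴, where Q is the adjacency matrix.
Q² = [[2, 1, 1, 1], [1, 1, 0, 1], [1, 0, 3, 1], [1, 1, 1, 2]]
Q³ = [[2, 1, 4, 3], [1, 0, 3, 1], [4, 3, 2, 4], [3, 1, 4, 2]]
Q⁴ = [[7, 4, 6, 6], [4, 3, 2, 4], [6, 2, 11, 6], [6, 4, 6, 7]]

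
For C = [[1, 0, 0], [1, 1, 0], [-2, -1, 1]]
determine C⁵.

C = I + N where N = [[0, 0, 0], [1, 0, 0], [-2, -1, 0]] is strictly lower-triangular, so N³ = 0.
(I + N)⁵ = I + 5·N + 10·N² = [[1, 0, 0], [5, 1, 0], [-20, -5, 1]].

[[1, 0, 0], [5, 1, 0], [-20, -5, 1]]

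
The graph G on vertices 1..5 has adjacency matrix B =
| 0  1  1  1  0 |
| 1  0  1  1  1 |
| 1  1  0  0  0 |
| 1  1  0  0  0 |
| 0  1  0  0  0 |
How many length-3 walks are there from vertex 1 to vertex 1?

The number of length-3 walks from vertex 1 to vertex 1 is entry (1,1) of B³, where B is the adjacency matrix.
B² = [[3, 2, 1, 1, 1], [2, 4, 1, 1, 0], [1, 1, 2, 2, 1], [1, 1, 2, 2, 1], [1, 0, 1, 1, 1]]
B³ = [[4, 6, 5, 5, 2], [6, 4, 6, 6, 4], [5, 6, 2, 2, 1], [5, 6, 2, 2, 1], [2, 4, 1, 1, 0]]

4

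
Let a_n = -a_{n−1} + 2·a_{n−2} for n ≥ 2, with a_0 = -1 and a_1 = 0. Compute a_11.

682

With companion matrix B = [[-1, 2], [1, 0]], [a_n, a_{n−1}]ᵀ = B·[a_{n−1}, a_{n−2}]ᵀ, so [a_11, a_10]ᵀ = B¹⁰·[a_1, a_0]ᵀ.
B¹⁰ = [[683, -682], [-341, 342]], giving [a_11, a_10]ᵀ = [[682], [-342]].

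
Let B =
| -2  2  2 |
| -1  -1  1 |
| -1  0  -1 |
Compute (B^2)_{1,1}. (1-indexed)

0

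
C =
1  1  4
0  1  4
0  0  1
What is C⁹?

C = I + N where N = [[0, 1, 4], [0, 0, 4], [0, 0, 0]] is strictly upper-triangular, so N³ = 0.
(I + N)⁹ = I + 9·N + 36·N² = [[1, 9, 180], [0, 1, 36], [0, 0, 1]].

[[1, 9, 180], [0, 1, 36], [0, 0, 1]]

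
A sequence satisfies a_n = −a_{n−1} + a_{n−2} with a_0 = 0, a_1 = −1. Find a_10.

55

With companion matrix A = [[−1, 1], [1, 0]], [a_n, a_{n−1}]ᵀ = A·[a_{n−1}, a_{n−2}]ᵀ, so [a_10, a_9]ᵀ = A^9·[a_1, a_0]ᵀ.
A^9 = [[−55, 34], [34, −21]], giving [a_10, a_9]ᵀ = [[55], [−34]].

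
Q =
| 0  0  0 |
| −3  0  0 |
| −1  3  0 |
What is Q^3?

Q is strictly triangular, hence nilpotent: Q^3 = 0, so Q^3 = 0.

[[0, 0, 0], [0, 0, 0], [0, 0, 0]]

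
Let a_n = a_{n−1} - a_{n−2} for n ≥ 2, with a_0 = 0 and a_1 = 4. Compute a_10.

With companion matrix Q = [[1, -1], [1, 0]], [a_n, a_{n−1}]ᵀ = Q·[a_{n−1}, a_{n−2}]ᵀ, so [a_10, a_9]ᵀ = Q⁹·[a_1, a_0]ᵀ.
Q⁹ = [[-1, 0], [0, -1]], giving [a_10, a_9]ᵀ = [[-4], [0]].

-4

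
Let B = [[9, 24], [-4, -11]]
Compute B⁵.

[[489, 1464], [-244, -731]]

tr B = -2 and det B = -3, so the characteristic polynomial is λ² − (-2)λ + (-3) with roots 1 and -3.
Eigenvectors give P = [[-3, -2], [1, 1]] with P⁻¹ = [[-1, -2], [1, 3]], and B = P·diag(1, -3)·P⁻¹.
Then B⁵ = P·diag(1, -243)·P⁻¹ = [[-3, 486], [1, -243]] · [[-1, -2], [1, 3]] = [[489, 1464], [-244, -731]].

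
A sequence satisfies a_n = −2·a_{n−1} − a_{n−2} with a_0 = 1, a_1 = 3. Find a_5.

With companion matrix M = [[−2, −1], [1, 0]], [a_n, a_{n−1}]ᵀ = M·[a_{n−1}, a_{n−2}]ᵀ, so [a_5, a_4]ᵀ = M⁴·[a_1, a_0]ᵀ.
M⁴ = [[5, 4], [−4, −3]], giving [a_5, a_4]ᵀ = [[19], [−15]].

19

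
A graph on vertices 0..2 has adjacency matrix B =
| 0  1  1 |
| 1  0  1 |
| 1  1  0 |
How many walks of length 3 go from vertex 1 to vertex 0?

3

The number of length-3 walks from vertex 1 to vertex 0 is entry (1,0) of B^3, where B is the adjacency matrix.
B^2 = [[2, 1, 1], [1, 2, 1], [1, 1, 2]]
B^3 = [[2, 3, 3], [3, 2, 3], [3, 3, 2]]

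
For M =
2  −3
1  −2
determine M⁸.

M² = I (check: tr M = 0 and det M = −1), so M⁸ = I since 8 is even.

[[1, 0], [0, 1]]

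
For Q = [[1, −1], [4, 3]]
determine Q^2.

[[−3, −4], [16, 5]]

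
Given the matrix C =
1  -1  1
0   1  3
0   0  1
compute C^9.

C = I + N where N = [[0, -1, 1], [0, 0, 3], [0, 0, 0]] is strictly upper-triangular, so N^3 = 0.
(I + N)^9 = I + 9·N + 36·N^2 = [[1, -9, -99], [0, 1, 27], [0, 0, 1]].

[[1, -9, -99], [0, 1, 27], [0, 0, 1]]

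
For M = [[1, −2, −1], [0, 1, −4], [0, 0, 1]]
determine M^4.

M = I + N where N = [[0, −2, −1], [0, 0, −4], [0, 0, 0]] is strictly upper-triangular, so N^3 = 0.
(I + N)^4 = I + 4·N + 6·N^2 = [[1, −8, 44], [0, 1, −16], [0, 0, 1]].

[[1, −8, 44], [0, 1, −16], [0, 0, 1]]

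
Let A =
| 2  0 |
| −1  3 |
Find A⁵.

[[32, 0], [−211, 243]]

tr A = 5 and det A = 6, so the characteristic polynomial is λ² − (5)λ + (6) with roots 2 and 3.
Eigenvectors give P = [[1, 0], [1, −1]] with P⁻¹ = [[1, 0], [1, −1]], and A = P·diag(2, 3)·P⁻¹.
Then A⁵ = P·diag(32, 243)·P⁻¹ = [[32, 0], [32, −243]] · [[1, 0], [1, −1]] = [[32, 0], [−211, 243]].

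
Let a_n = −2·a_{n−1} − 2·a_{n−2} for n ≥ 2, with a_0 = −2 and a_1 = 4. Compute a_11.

0

With companion matrix A = [[−2, −2], [1, 0]], [a_n, a_{n−1}]ᵀ = A·[a_{n−1}, a_{n−2}]ᵀ, so [a_11, a_10]ᵀ = A¹⁰·[a_1, a_0]ᵀ.
A¹⁰ = [[32, 64], [−32, −32]], giving [a_11, a_10]ᵀ = [[0], [−64]].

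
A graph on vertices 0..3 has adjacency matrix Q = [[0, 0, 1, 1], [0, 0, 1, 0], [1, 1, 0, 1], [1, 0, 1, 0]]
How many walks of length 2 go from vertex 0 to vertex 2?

1

The number of length-2 walks from vertex 0 to vertex 2 is entry (0,2) of Q², where Q is the adjacency matrix.
Q² = [[2, 1, 1, 1], [1, 1, 0, 1], [1, 0, 3, 1], [1, 1, 1, 2]]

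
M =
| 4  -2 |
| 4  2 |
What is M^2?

[[8, -12], [24, -4]]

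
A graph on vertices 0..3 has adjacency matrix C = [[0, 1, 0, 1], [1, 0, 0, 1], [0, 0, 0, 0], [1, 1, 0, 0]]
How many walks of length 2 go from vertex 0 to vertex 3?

1

The number of length-2 walks from vertex 0 to vertex 3 is entry (0,3) of C², where C is the adjacency matrix.
C² = [[2, 1, 0, 1], [1, 2, 0, 1], [0, 0, 0, 0], [1, 1, 0, 2]]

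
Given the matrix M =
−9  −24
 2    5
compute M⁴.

[[321, 960], [−80, −239]]

tr M = −4 and det M = 3, so the characteristic polynomial is λ² − (−4)λ + (3) with roots −3 and −1.
Eigenvectors give P = [[4, −3], [−1, 1]] with P⁻¹ = [[1, 3], [1, 4]], and M = P·diag(−3, −1)·P⁻¹.
Then M⁴ = P·diag(81, 1)·P⁻¹ = [[324, −3], [−81, 1]] · [[1, 3], [1, 4]] = [[321, 960], [−80, −239]].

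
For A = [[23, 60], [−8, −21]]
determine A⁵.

[[1463, 3660], [−488, −1221]]

tr A = 2 and det A = −3, so the characteristic polynomial is λ² − (2)λ + (−3) with roots −1 and 3.
Eigenvectors give P = [[−5, −3], [2, 1]] with P⁻¹ = [[1, 3], [−2, −5]], and A = P·diag(−1, 3)·P⁻¹.
Then A⁵ = P·diag(−1, 243)·P⁻¹ = [[5, −729], [−2, 243]] · [[1, 3], [−2, −5]] = [[1463, 3660], [−488, −1221]].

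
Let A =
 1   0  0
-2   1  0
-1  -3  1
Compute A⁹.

[[1, 0, 0], [-18, 1, 0], [207, -27, 1]]

A = I + N where N = [[0, 0, 0], [-2, 0, 0], [-1, -3, 0]] is strictly lower-triangular, so N³ = 0.
(I + N)⁹ = I + 9·N + 36·N² = [[1, 0, 0], [-18, 1, 0], [207, -27, 1]].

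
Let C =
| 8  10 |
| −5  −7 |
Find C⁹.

[[39878, 40390], [−20195, −20707]]

tr C = 1 and det C = −6, so the characteristic polynomial is λ² − (1)λ + (−6) with roots 3 and −2.
Eigenvectors give P = [[−2, −1], [1, 1]] with P⁻¹ = [[−1, −1], [1, 2]], and C = P·diag(3, −2)·P⁻¹.
Then C⁹ = P·diag(19683, −512)·P⁻¹ = [[−39366, 512], [19683, −512]] · [[−1, −1], [1, 2]] = [[39878, 40390], [−20195, −20707]].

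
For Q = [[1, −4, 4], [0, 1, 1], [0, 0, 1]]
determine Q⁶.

Q = I + N where N = [[0, −4, 4], [0, 0, 1], [0, 0, 0]] is strictly upper-triangular, so N³ = 0.
(I + N)⁶ = I + 6·N + 15·N² = [[1, −24, −36], [0, 1, 6], [0, 0, 1]].

[[1, −24, −36], [0, 1, 6], [0, 0, 1]]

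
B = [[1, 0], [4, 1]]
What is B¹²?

B = I + N where N = [[0, 0], [4, 0]] is strictly lower-triangular, so N² = 0.
(I + N)¹² = I + 12·N = [[1, 0], [48, 1]].

[[1, 0], [48, 1]]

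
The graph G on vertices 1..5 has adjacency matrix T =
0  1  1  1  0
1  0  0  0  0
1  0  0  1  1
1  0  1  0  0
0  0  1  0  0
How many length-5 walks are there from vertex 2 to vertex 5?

5

The number of length-5 walks from vertex 2 to vertex 5 is entry (2,5) of T^5, where T is the adjacency matrix.
T^2 = [[3, 0, 1, 1, 1], [0, 1, 1, 1, 0], [1, 1, 3, 1, 0], [1, 1, 1, 2, 1], [1, 0, 0, 1, 1]]
T^3 = [[2, 3, 5, 4, 1], [3, 0, 1, 1, 1], [5, 1, 2, 4, 3], [4, 1, 4, 2, 1], [1, 1, 3, 1, 0]]
T^4 = [[12, 2, 7, 7, 5], [2, 3, 5, 4, 1], [7, 5, 12, 7, 2], [7, 4, 7, 8, 4], [5, 1, 2, 4, 3]]
T^5 = [[16, 12, 24, 19, 7], [12, 2, 7, 7, 5], [24, 7, 16, 19, 12], [19, 7, 19, 14, 7], [7, 5, 12, 7, 2]]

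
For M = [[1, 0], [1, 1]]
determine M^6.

[[1, 0], [6, 1]]

M = I + N where N = [[0, 0], [1, 0]] is strictly lower-triangular, so N^2 = 0.
(I + N)^6 = I + 6·N = [[1, 0], [6, 1]].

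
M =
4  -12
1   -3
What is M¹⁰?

[[4, -12], [1, -3]]

M² = M (a projection; rank 1, trace 1), so M¹⁰ = M.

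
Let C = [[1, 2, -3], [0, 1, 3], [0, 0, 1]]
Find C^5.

C = I + N where N = [[0, 2, -3], [0, 0, 3], [0, 0, 0]] is strictly upper-triangular, so N^3 = 0.
(I + N)^5 = I + 5·N + 10·N^2 = [[1, 10, 45], [0, 1, 15], [0, 0, 1]].

[[1, 10, 45], [0, 1, 15], [0, 0, 1]]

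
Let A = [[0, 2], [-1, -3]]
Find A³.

tr A = -3 and det A = 2, so the characteristic polynomial is λ² − (-3)λ + (2) with roots -1 and -2.
Eigenvectors give P = [[2, -1], [-1, 1]] with P⁻¹ = [[1, 1], [1, 2]], and A = P·diag(-1, -2)·P⁻¹.
Then A³ = P·diag(-1, -8)·P⁻¹ = [[-2, 8], [1, -8]] · [[1, 1], [1, 2]] = [[6, 14], [-7, -15]].

[[6, 14], [-7, -15]]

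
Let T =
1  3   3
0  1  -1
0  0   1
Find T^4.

T = I + N where N = [[0, 3, 3], [0, 0, -1], [0, 0, 0]] is strictly upper-triangular, so N^3 = 0.
(I + N)^4 = I + 4·N + 6·N^2 = [[1, 12, -6], [0, 1, -4], [0, 0, 1]].

[[1, 12, -6], [0, 1, -4], [0, 0, 1]]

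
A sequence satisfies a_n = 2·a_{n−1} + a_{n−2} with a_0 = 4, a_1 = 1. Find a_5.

With companion matrix Q = [[2, 1], [1, 0]], [a_n, a_{n−1}]ᵀ = Q·[a_{n−1}, a_{n−2}]ᵀ, so [a_5, a_4]ᵀ = Q⁴·[a_1, a_0]ᵀ.
Q⁴ = [[29, 12], [12, 5]], giving [a_5, a_4]ᵀ = [[77], [32]].

77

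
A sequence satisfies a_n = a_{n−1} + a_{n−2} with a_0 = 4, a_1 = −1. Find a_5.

7

With companion matrix Q = [[1, 1], [1, 0]], [a_n, a_{n−1}]ᵀ = Q·[a_{n−1}, a_{n−2}]ᵀ, so [a_5, a_4]ᵀ = Q^4·[a_1, a_0]ᵀ.
Q^4 = [[5, 3], [3, 2]], giving [a_5, a_4]ᵀ = [[7], [5]].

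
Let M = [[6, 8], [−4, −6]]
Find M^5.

tr M = 0 and det M = −4, so the characteristic polynomial is λ² − (0)λ + (−4) with roots −2 and 2.
Eigenvectors give P = [[−1, −2], [1, 1]] with P⁻¹ = [[1, 2], [−1, −1]], and M = P·diag(−2, 2)·P⁻¹.
Then M^5 = P·diag(−32, 32)·P⁻¹ = [[32, −64], [−32, 32]] · [[1, 2], [−1, −1]] = [[96, 128], [−64, −96]].

[[96, 128], [−64, −96]]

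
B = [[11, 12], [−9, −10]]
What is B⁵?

tr B = 1 and det B = −2, so the characteristic polynomial is λ² − (1)λ + (−2) with roots −1 and 2.
Eigenvectors give P = [[−1, 4], [1, −3]] with P⁻¹ = [[3, 4], [1, 1]], and B = P·diag(−1, 2)·P⁻¹.
Then B⁵ = P·diag(−1, 32)·P⁻¹ = [[1, 128], [−1, −96]] · [[3, 4], [1, 1]] = [[131, 132], [−99, −100]].

[[131, 132], [−99, −100]]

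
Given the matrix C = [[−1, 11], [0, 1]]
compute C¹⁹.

[[−1, 11], [0, 1]]

C² = I (check: tr C = 0 and det C = −1), so C¹⁹ = C since 19 is odd.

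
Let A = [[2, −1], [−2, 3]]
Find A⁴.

A² = [[6, −5], [−10, 11]]
A³ = [[22, −21], [−42, 43]]
A⁴ = [[86, −85], [−170, 171]]

[[86, −85], [−170, 171]]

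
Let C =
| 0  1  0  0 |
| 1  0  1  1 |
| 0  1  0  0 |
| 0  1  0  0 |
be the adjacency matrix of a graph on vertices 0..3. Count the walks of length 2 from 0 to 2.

1

The number of length-2 walks from vertex 0 to vertex 2 is entry (0,2) of C^2, where C is the adjacency matrix.
C^2 = [[1, 0, 1, 1], [0, 3, 0, 0], [1, 0, 1, 1], [1, 0, 1, 1]]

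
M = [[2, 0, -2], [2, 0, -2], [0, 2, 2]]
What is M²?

[[4, -4, -8], [4, -4, -8], [4, 4, 0]]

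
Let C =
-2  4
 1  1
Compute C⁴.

C² = [[8, -4], [-1, 5]]
C³ = [[-20, 28], [7, 1]]
C⁴ = [[68, -52], [-13, 29]]

[[68, -52], [-13, 29]]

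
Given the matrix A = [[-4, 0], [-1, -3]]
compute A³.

[[-64, 0], [-37, -27]]

A² = [[16, 0], [7, 9]]
A³ = [[-64, 0], [-37, -27]]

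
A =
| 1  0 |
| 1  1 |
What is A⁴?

[[1, 0], [4, 1]]

A = I + N where N = [[0, 0], [1, 0]] is strictly lower-triangular, so N² = 0.
(I + N)⁴ = I + 4·N = [[1, 0], [4, 1]].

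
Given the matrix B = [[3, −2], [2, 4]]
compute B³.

[[−13, −66], [66, 20]]

B² = [[5, −14], [14, 12]]
B³ = [[−13, −66], [66, 20]]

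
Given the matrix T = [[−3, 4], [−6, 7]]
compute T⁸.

[[−13119, 13120], [−19680, 19681]]

tr T = 4 and det T = 3, so the characteristic polynomial is λ² − (4)λ + (3) with roots 3 and 1.
Eigenvectors give P = [[−2, 1], [−3, 1]] with P⁻¹ = [[1, −1], [3, −2]], and T = P·diag(3, 1)·P⁻¹.
Then T⁸ = P·diag(6561, 1)·P⁻¹ = [[−13122, 1], [−19683, 1]] · [[1, −1], [3, −2]] = [[−13119, 13120], [−19680, 19681]].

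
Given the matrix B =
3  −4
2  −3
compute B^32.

B² = I (check: tr B = 0 and det B = −1), so B^32 = I since 32 is even.

[[1, 0], [0, 1]]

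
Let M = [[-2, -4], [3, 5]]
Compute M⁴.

[[-44, -60], [45, 61]]

tr M = 3 and det M = 2, so the characteristic polynomial is λ² − (3)λ + (2) with roots 2 and 1.
Eigenvectors give P = [[1, -4], [-1, 3]] with P⁻¹ = [[-3, -4], [-1, -1]], and M = P·diag(2, 1)·P⁻¹.
Then M⁴ = P·diag(16, 1)·P⁻¹ = [[16, -4], [-16, 3]] · [[-3, -4], [-1, -1]] = [[-44, -60], [45, 61]].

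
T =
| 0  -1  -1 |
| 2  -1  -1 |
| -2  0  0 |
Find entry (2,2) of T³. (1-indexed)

T² = [[0, 1, 1], [0, -1, -1], [0, 2, 2]]
T³ = [[0, -1, -1], [0, 1, 1], [0, -2, -2]]

1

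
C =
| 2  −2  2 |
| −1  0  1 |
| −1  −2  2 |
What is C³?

[[10, −20, 12], [−6, 6, −6], [−2, 4, −6]]

C² = [[4, −8, 6], [−3, 0, 0], [−2, −2, 0]]
C³ = [[10, −20, 12], [−6, 6, −6], [−2, 4, −6]]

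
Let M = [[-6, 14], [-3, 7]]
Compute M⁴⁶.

[[-6, 14], [-3, 7]]

M² = M (a projection; rank 1, trace 1), so M⁴⁶ = M.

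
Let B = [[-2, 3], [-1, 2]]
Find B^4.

[[1, 0], [0, 1]]

B² = I (check: tr B = 0 and det B = -1), so B^4 = I since 4 is even.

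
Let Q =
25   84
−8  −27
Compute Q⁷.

[[13129, 45948], [−4376, −15315]]

tr Q = −2 and det Q = −3, so the characteristic polynomial is λ² − (−2)λ + (−3) with roots −3 and 1.
Eigenvectors give P = [[−3, 7], [1, −2]] with P⁻¹ = [[2, 7], [1, 3]], and Q = P·diag(−3, 1)·P⁻¹.
Then Q⁷ = P·diag(−2187, 1)·P⁻¹ = [[6561, 7], [−2187, −2]] · [[2, 7], [1, 3]] = [[13129, 45948], [−4376, −15315]].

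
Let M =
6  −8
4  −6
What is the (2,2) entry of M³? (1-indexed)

−24

tr M = 0 and det M = −4, so the characteristic polynomial is λ² − (0)λ + (−4) with roots 2 and −2.
Eigenvectors give P = [[2, −1], [1, −1]] with P⁻¹ = [[1, −1], [1, −2]], and M = P·diag(2, −2)·P⁻¹.
Then M³ = P·diag(8, −8)·P⁻¹ = [[16, 8], [8, 8]] · [[1, −1], [1, −2]] = [[24, −32], [16, −24]].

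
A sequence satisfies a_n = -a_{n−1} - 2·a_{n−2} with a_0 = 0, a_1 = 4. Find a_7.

28

With companion matrix B = [[-1, -2], [1, 0]], [a_n, a_{n−1}]ᵀ = B·[a_{n−1}, a_{n−2}]ᵀ, so [a_7, a_6]ᵀ = B^6·[a_1, a_0]ᵀ.
B^6 = [[7, 10], [-5, 2]], giving [a_7, a_6]ᵀ = [[28], [-20]].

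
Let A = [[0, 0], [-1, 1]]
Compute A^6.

[[0, 0], [-1, 1]]

A² = A (a projection; rank 1, trace 1), so A^6 = A.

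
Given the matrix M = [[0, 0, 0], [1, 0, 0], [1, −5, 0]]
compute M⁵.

[[0, 0, 0], [0, 0, 0], [0, 0, 0]]

M is strictly triangular, hence nilpotent: M³ = 0, so M⁵ = 0.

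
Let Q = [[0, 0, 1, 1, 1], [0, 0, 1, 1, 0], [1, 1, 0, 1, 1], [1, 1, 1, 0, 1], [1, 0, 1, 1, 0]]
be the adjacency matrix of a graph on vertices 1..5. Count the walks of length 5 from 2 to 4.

67

The number of length-5 walks from vertex 2 to vertex 4 is entry (2,4) of Q⁵, where Q is the adjacency matrix.
Q² = [[3, 2, 2, 2, 2], [2, 2, 1, 1, 2], [2, 1, 4, 3, 2], [2, 1, 3, 4, 2], [2, 2, 2, 2, 3]]
Q³ = [[6, 4, 9, 9, 7], [4, 2, 7, 7, 4], [9, 7, 8, 9, 9], [9, 7, 9, 8, 9], [7, 4, 9, 9, 6]]
Q⁴ = [[25, 18, 26, 26, 24], [18, 14, 17, 17, 18], [26, 17, 34, 33, 26], [26, 17, 33, 34, 26], [24, 18, 26, 26, 25]]
Q⁵ = [[76, 52, 93, 93, 77], [52, 34, 67, 67, 52], [93, 67, 102, 103, 93], [93, 67, 103, 102, 93], [77, 52, 93, 93, 76]]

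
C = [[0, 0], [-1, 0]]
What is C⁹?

[[0, 0], [0, 0]]

C is strictly triangular, hence nilpotent: C² = 0, so C⁹ = 0.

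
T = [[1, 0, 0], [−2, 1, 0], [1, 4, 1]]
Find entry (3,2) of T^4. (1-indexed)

16

T = I + N where N = [[0, 0, 0], [−2, 0, 0], [1, 4, 0]] is strictly lower-triangular, so N^3 = 0.
(I + N)^4 = I + 4·N + 6·N^2 = [[1, 0, 0], [−8, 1, 0], [−44, 16, 1]].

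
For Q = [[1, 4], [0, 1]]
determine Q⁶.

Q = I + N where N = [[0, 4], [0, 0]] is strictly upper-triangular, so N² = 0.
(I + N)⁶ = I + 6·N = [[1, 24], [0, 1]].

[[1, 24], [0, 1]]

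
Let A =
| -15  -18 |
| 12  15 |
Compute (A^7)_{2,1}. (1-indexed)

tr A = 0 and det A = -9, so the characteristic polynomial is λ² − (0)λ + (-9) with roots 3 and -3.
Eigenvectors give P = [[-1, 3], [1, -2]] with P⁻¹ = [[2, 3], [1, 1]], and A = P·diag(3, -3)·P⁻¹.
Then A^7 = P·diag(2187, -2187)·P⁻¹ = [[-2187, -6561], [2187, 4374]] · [[2, 3], [1, 1]] = [[-10935, -13122], [8748, 10935]].

8748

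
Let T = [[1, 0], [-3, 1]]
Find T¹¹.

T = I + N where N = [[0, 0], [-3, 0]] is strictly lower-triangular, so N² = 0.
(I + N)¹¹ = I + 11·N = [[1, 0], [-33, 1]].

[[1, 0], [-33, 1]]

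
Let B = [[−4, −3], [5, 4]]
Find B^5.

B² = I (check: tr B = 0 and det B = −1), so B^5 = B since 5 is odd.

[[−4, −3], [5, 4]]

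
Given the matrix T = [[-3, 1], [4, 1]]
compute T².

[[13, -2], [-8, 5]]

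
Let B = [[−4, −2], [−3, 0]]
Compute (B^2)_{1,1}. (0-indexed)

6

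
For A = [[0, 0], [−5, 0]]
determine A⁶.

A is strictly triangular, hence nilpotent: A² = 0, so A⁶ = 0.

[[0, 0], [0, 0]]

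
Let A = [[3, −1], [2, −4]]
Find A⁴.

[[47, 21], [−42, 194]]

A² = [[7, 1], [−2, 14]]
A³ = [[23, −11], [22, −54]]
A⁴ = [[47, 21], [−42, 194]]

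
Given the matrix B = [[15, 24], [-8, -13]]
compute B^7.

tr B = 2 and det B = -3, so the characteristic polynomial is λ² − (2)λ + (-3) with roots 3 and -1.
Eigenvectors give P = [[-2, -3], [1, 2]] with P⁻¹ = [[-2, -3], [1, 2]], and B = P·diag(3, -1)·P⁻¹.
Then B^7 = P·diag(2187, -1)·P⁻¹ = [[-4374, 3], [2187, -2]] · [[-2, -3], [1, 2]] = [[8751, 13128], [-4376, -6565]].

[[8751, 13128], [-4376, -6565]]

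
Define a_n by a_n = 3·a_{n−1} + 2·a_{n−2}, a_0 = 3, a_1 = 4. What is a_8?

With companion matrix T = [[3, 2], [1, 0]], [a_n, a_{n−1}]ᵀ = T·[a_{n−1}, a_{n−2}]ᵀ, so [a_8, a_7]ᵀ = T⁷·[a_1, a_0]ᵀ.
T⁷ = [[6279, 3526], [1763, 990]], giving [a_8, a_7]ᵀ = [[35694], [10022]].

35694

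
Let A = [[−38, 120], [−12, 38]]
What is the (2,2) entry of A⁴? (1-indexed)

16

tr A = 0 and det A = −4, so the characteristic polynomial is λ² − (0)λ + (−4) with roots −2 and 2.
Eigenvectors give P = [[10, −3], [3, −1]] with P⁻¹ = [[1, −3], [3, −10]], and A = P·diag(−2, 2)·P⁻¹.
Then A⁴ = P·diag(16, 16)·P⁻¹ = [[160, −48], [48, −16]] · [[1, −3], [3, −10]] = [[16, 0], [0, 16]].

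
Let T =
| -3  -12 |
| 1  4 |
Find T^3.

[[-3, -12], [1, 4]]

T² = T (a projection; rank 1, trace 1), so T^3 = T.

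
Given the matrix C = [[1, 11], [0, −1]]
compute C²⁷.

C² = I (check: tr C = 0 and det C = −1), so C²⁷ = C since 27 is odd.

[[1, 11], [0, −1]]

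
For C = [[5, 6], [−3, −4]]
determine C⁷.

tr C = 1 and det C = −2, so the characteristic polynomial is λ² − (1)λ + (−2) with roots 2 and −1.
Eigenvectors give P = [[−2, −1], [1, 1]] with P⁻¹ = [[−1, −1], [1, 2]], and C = P·diag(2, −1)·P⁻¹.
Then C⁷ = P·diag(128, −1)·P⁻¹ = [[−256, 1], [128, −1]] · [[−1, −1], [1, 2]] = [[257, 258], [−129, −130]].

[[257, 258], [−129, −130]]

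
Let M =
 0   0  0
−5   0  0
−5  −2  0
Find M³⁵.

[[0, 0, 0], [0, 0, 0], [0, 0, 0]]

M is strictly triangular, hence nilpotent: M³ = 0, so M³⁵ = 0.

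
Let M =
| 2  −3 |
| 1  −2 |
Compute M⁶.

[[1, 0], [0, 1]]

M² = I (check: tr M = 0 and det M = −1), so M⁶ = I since 6 is even.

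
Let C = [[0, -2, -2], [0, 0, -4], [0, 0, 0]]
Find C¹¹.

[[0, 0, 0], [0, 0, 0], [0, 0, 0]]

C is strictly triangular, hence nilpotent: C³ = 0, so C¹¹ = 0.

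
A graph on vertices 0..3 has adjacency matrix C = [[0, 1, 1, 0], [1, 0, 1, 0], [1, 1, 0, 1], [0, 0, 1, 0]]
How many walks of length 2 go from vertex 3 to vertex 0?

The number of length-2 walks from vertex 3 to vertex 0 is entry (3,0) of C^2, where C is the adjacency matrix.
C^2 = [[2, 1, 1, 1], [1, 2, 1, 1], [1, 1, 3, 0], [1, 1, 0, 1]]

1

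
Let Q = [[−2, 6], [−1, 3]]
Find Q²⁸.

[[−2, 6], [−1, 3]]

Q² = Q (a projection; rank 1, trace 1), so Q²⁸ = Q.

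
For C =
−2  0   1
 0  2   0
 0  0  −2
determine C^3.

[[−8, 0, 12], [0, 8, 0], [0, 0, −8]]

C^2 = [[4, 0, −4], [0, 4, 0], [0, 0, 4]]
C^3 = [[−8, 0, 12], [0, 8, 0], [0, 0, −8]]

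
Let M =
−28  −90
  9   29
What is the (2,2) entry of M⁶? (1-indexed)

tr M = 1 and det M = −2, so the characteristic polynomial is λ² − (1)λ + (−2) with roots −1 and 2.
Eigenvectors give P = [[−10, 3], [3, −1]] with P⁻¹ = [[−1, −3], [−3, −10]], and M = P·diag(−1, 2)·P⁻¹.
Then M⁶ = P·diag(1, 64)·P⁻¹ = [[−10, 192], [3, −64]] · [[−1, −3], [−3, −10]] = [[−566, −1890], [189, 631]].

631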